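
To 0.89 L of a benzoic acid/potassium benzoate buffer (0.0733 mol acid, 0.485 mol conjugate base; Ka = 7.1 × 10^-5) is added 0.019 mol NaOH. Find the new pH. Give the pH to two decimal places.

pH = 5.12

After neutralization: n(C6H5COOH) = 0.0543 mol, n(C6H5COO-) = 0.504 mol.
pKa = −log(7.1 × 10^-5) = 4.149
Henderson–Hasselbalch with mole ratio 0.504/0.0543: pH = 4.149 + (+0.968)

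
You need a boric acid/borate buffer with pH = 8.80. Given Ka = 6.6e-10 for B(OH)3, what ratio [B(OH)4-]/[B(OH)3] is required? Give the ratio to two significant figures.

ratio = 0.42

pKa = -log(6.6 × 10^-10) = 9.180
pH = pKa + log(r) ⇒ log(r) = 8.80 − 9.180 = -0.380
r = [B(OH)4-]/[B(OH)3] = 10^(-0.380) = 0.417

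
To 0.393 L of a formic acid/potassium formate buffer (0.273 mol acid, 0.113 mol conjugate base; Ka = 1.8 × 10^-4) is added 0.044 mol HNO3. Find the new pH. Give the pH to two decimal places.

Added H+ converts HCOO- to HCOOH: HCOOH → 0.317 mol, HCOO- → 0.069 mol.
pKa = −log(1.8 × 10^-4) = 3.745
pH = pKa + log(n_HCOO-/n_HCOOH) = 3.745 + log(0.069/0.317) = 3.745 + (-0.662)

pH = 3.08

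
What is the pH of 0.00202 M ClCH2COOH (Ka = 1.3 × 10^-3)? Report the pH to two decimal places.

ClCH2COOH ⇌ ClCH2COO- + H+
From the ICE table, Ka = x²/(0.00202 − x) = 1.3 × 10^-3.
x is not negligible relative to C₀; solve x² + 0.0013·x − 2.63e-06 = 0.
x = (−Ka + √(Ka² + 4·Ka·C₀))/2 = 1.10 × 10^-3 M
pH = −log(1.10 × 10^-3) = 2.96

pH = 2.96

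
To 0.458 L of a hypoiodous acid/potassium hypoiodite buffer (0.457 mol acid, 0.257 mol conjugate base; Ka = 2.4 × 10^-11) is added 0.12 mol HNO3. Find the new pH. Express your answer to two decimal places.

pH = 10.00

Added H+ converts OI- to HOI: HOI → 0.577 mol, OI- → 0.137 mol.
pKa = −log(2.4 × 10^-11) = 10.620
pH = pKa + log([A⁻]/[HA]) = 10.620 + log(0.137/0.577) = 10.620 -0.624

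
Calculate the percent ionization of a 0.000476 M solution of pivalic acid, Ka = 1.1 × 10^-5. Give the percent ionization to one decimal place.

14.1%

(CH3)3CCOOH ⇌ (CH3)3CCOO- + H+; let x = [H+] at equilibrium.
Solve x² + 1.1e-05x − 5.24e-09 = 0 → x = 6.71 × 10^-5 M
Fraction ionized = 6.71 × 10^-5 / 0.000476 = 0.1410 → 14.1%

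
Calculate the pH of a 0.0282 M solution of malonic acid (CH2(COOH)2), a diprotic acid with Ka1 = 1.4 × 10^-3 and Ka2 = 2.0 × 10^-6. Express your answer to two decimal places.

Ka1 ≫ Ka2, so treat the first dissociation as the only significant source of H+.
Ka1 = x²/(0.0282 − x) = 1.4 × 10^-3
Solving the quadratic: x = (−Ka1 + √(Ka1² + 4·Ka1·C₀))/2 = 5.62 × 10^-3 M
pH = −log(5.62 × 10^-3) = 2.25

pH = 2.25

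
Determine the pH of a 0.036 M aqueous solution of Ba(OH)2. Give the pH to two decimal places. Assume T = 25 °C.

pH = 12.86

Ba(OH)2 is a strong base (each formula unit releases 2 OH-); [OH-] = 0.072 M.
pOH = -log(0.072) = 1.14
pH = 14.00 - 1.14 = 12.86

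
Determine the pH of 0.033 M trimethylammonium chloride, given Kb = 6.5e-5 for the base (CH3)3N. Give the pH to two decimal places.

(CH3)3NH+ is the conjugate acid of the weak base (CH3)3N.
Ka = Kw/Kb = 1.0×10^-14 / 6.5 × 10^-5 = 1.54 × 10^-10
From the ICE table, Ka = [H+]²/(0.033 − [H+]) = 1.54 × 10^-10.
Assume [H+] ≪ 0.033: [H+] ≈ √(1.54 × 10^-10 × 0.033) = 2.25 × 10^-6 M
pH = −log(2.25 × 10^-6) = 5.65

pH = 5.65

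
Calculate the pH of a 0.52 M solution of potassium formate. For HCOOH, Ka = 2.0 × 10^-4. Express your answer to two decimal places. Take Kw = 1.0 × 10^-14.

pH = 8.71

HCOO- is the conjugate base of the weak acid HCOOH.
Kb = Kw/Ka = 1.0×10^-14 / 2.0 × 10^-4 = 5.00 × 10^-11
From the ICE table, Kb = [OH-]²/(0.52 − [OH-]) = 5.00 × 10^-11.
Since Kb ≪ C₀, [OH-] ≈ √(Kb·C₀) = 5.10 × 10^-6 M.
pOH = 5.29, so pH = 14.00 − pOH = 8.71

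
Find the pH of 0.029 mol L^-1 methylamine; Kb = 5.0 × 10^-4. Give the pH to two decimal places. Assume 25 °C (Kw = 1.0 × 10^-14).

CH3NH2 + H2O ⇌ CH3NH3+ + OH-
From the ICE table, Kb = [OH-]²/(0.029 − [OH-]) = 5.0 × 10^-4.
The 5% rule fails; solving [OH-]² + Kb·[OH-] − Kb·C₀ = 0 exactly:
[OH-] = (−Kb + √(Kb² + 4·Kb·C₀))/2 = 3.57 × 10^-3 M
pOH = 2.45, so pH = 14.00 − pOH = 11.55

pH = 11.55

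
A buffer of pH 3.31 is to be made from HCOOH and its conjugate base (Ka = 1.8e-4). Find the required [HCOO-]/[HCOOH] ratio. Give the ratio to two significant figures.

ratio = 0.37

pKa = -log(1.8 × 10^-4) = 3.745
pH = pKa + log(r) ⇒ log(r) = 3.31 − 3.745 = -0.435
r = [HCOO-]/[HCOOH] = 10^(-0.435) = 0.367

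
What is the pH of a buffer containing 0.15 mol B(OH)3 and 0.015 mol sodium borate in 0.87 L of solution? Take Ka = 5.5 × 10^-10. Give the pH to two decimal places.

pKa = −log(5.5 × 10^-10) = 9.260
Henderson–Hasselbalch: pH = pKa + log([B(OH)4-]/[B(OH)3]) = 9.260 + log(0.015/0.15)
pH = 9.260 + (-1.000) = 8.26

pH = 8.26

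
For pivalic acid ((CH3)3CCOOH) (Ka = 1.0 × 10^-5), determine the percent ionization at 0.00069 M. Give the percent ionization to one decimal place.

(CH3)3CCOOH ⇌ (CH3)3CCOO- + H+; let x = [H+] at equilibrium.
Ka = x²/(C₀ − x); solving the quadratic gives x = 7.82 × 10^-5 M.
% ionization = x/C₀ × 100% = 7.82 × 10^-5/0.00069 × 100% = 11.3%

11.3%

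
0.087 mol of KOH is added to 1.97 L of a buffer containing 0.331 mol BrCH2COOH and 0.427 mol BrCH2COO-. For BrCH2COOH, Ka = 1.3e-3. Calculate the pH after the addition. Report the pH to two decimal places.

pH = 3.21

OH- converts BrCH2COOH to BrCH2COO-: BrCH2COOH → 0.244 mol, BrCH2COO- → 0.514 mol.
pKa = −log(1.3 × 10^-3) = 2.886
pH = pKa + log([A⁻]/[HA]) = 2.886 + log(0.514/0.244) = 2.886 +0.324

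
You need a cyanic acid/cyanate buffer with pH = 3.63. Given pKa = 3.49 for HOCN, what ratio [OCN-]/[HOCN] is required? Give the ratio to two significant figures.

ratio = 1.4

pH = pKa + log(r) ⇒ log(r) = 3.63 − 3.49 = +0.14
r = [OCN-]/[HOCN] = 10^(+0.14) = 1.38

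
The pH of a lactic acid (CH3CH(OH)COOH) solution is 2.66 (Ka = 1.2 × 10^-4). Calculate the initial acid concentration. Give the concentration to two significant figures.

[H+] = 10^(-2.66) = 2.19 × 10^-3 M = x
Ka = x²/(C₀ − x) ⇒ C₀ = x + x²/Ka
C₀ = 2.19 × 10^-3 + (2.19 × 10^-3)²/(1.2 × 10^-4) = 4.22 × 10^-2 M

C₀ = 4.2 × 10^-2 M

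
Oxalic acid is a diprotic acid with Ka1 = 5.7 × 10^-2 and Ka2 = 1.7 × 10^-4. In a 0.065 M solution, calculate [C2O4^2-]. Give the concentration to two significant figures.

1.7 × 10^-4 M

First ionization gives [H+] ≈ [HC2O4-] = 3.87 × 10^-2 M.
Second step: Ka2 = [H+][C2O4^2-]/[HC2O4-] ≈ [C2O4^2-] (since [H+] ≈ [HC2O4-]).
So [C2O4^2-] ≈ Ka2.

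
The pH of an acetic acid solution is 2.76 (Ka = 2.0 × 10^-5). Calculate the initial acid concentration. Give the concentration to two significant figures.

[H+] = 10^(-2.76) = 1.74 × 10^-3 M = x
Ka = x²/(C₀ − x) ⇒ C₀ = x + x²/Ka
C₀ = 1.74 × 10^-3 + (1.74 × 10^-3)²/(2.0 × 10^-5) = 1.53 × 10^-1 M

C₀ = 1.5 × 10^-1 M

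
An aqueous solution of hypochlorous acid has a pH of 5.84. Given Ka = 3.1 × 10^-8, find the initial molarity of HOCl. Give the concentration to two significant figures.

C₀ = 6.9 × 10^-5 M

[H+] = 10^(-5.84) = 1.45 × 10^-6 M = x
Ka = x²/(C₀ − x) ⇒ C₀ = x + x²/Ka
C₀ = 1.45 × 10^-6 + (1.45 × 10^-6)²/(3.1 × 10^-8) = 6.93 × 10^-5 M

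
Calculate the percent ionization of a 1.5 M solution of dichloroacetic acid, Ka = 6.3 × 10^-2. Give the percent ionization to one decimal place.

18.5%

Cl2CHCOOH ⇌ Cl2CHCOO- + H+; let x = [H+] at equilibrium.
Solve x² + 0.063x − 0.0945 = 0 → x = 2.78 × 10^-1 M
Fraction ionized = 2.78 × 10^-1 / 1.5 = 0.1853 → 18.5%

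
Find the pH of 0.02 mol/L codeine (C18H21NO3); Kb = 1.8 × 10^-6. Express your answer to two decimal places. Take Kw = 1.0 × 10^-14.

pH = 10.28

C18H21NO3 + H2O ⇌ C18H22NO3+ + OH-
Kb = x²/(0.02 − x) = 1.8 × 10^-6
Since Kb ≪ C₀, x ≈ √(Kb·C₀) = 1.90 × 10^-4 M.
pOH = 3.72, so pH = 14.00 − pOH = 10.28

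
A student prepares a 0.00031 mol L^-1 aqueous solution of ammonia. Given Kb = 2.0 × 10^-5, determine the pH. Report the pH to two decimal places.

NH3 + H2O ⇌ NH4+ + OH-
Kb = [OH-]²/(0.00031 − [OH-]) = 2.0 × 10^-5
[OH-] is not negligible relative to C₀; solve [OH-]² + 2e-05·[OH-] − 6.2e-09 = 0.
[OH-] = [−2e-05 + √(2e-05² + 2.48e-08)]/2 = 6.94 × 10^-5 M
pOH = −log(6.94 × 10^-5) = 4.16; pH = 14.00 − 4.16 = 9.84

pH = 9.84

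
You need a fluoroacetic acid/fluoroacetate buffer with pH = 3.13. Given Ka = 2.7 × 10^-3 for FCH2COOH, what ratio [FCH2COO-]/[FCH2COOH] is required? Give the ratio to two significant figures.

pKa = -log(2.7 × 10^-3) = 2.569
pH = pKa + log(r) ⇒ log(r) = 3.13 − 2.569 = +0.561
r = [FCH2COO-]/[FCH2COOH] = 10^(+0.561) = 3.64

ratio = 3.6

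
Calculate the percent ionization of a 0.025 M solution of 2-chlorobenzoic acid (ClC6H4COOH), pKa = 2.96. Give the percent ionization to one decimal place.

ClC6H4COOH ⇌ ClC6H4COO- + H+; let x = [H+] at equilibrium.
Ka = 10^(−2.96) = 1.10 × 10^-3
Ka = x²/(C₀ − x); solving the quadratic gives x = 4.72 × 10^-3 M.
% ionization = x/C₀ × 100% = 4.72 × 10^-3/0.025 × 100% = 18.9%

18.9%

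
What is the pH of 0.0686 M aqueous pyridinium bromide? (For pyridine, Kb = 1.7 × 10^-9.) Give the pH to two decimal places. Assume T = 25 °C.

C5H5NH+ is the conjugate acid of the weak base C5H5N.
Ka = Kw/Kb = 1.0×10^-14 / 1.7 × 10^-9 = 5.88 × 10^-6
From the ICE table, Ka = x²/(0.0686 − x) = 5.88 × 10^-6.
Assume x ≪ 0.0686: x ≈ √(5.88 × 10^-6 × 0.0686) = 6.35 × 10^-4 M
pH = −log[H+] = −log(6.35 × 10^-4) = 3.20

pH = 3.20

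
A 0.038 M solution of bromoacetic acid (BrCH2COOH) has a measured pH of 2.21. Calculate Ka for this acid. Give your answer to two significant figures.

[H+] = 10^(-2.21) = 6.17 × 10^-3 M
At equilibrium [HA] = 0.038 − 6.17 × 10^-3 = 3.18 × 10^-2 M
Ka = [H+][A-]/[HA] = (6.17 × 10^-3)² / 3.18 × 10^-2 = 1.2 × 10^-3

Ka = 1.2 × 10^-3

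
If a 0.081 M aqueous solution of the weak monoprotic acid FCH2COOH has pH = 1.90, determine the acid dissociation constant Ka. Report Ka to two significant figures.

[H+] = 10^(-1.90) = 1.26 × 10^-2 M
At equilibrium [HA] = 0.081 − 1.26 × 10^-2 = 6.84 × 10^-2 M
Ka = [H+][A-]/[HA] = (1.26 × 10^-2)² / 6.84 × 10^-2 = 2.3 × 10^-3

Ka = 2.3 × 10^-3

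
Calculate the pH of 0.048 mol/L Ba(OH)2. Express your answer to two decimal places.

pH = 12.98

Ba(OH)2 is a strong base (each formula unit releases 2 OH-); [OH-] = 0.096 M.
pOH = -log(0.096) = 1.02
pH = 14.00 - 1.02 = 12.98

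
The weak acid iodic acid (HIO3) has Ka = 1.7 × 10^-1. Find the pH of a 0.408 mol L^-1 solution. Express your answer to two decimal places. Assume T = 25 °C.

pH = 0.72

HIO3 ⇌ IO3- + H+
Ka = x²/(0.408 − x) = 1.7 × 10^-1
Here C₀/Ka ≈ 2.4, so the small-x approximation fails. Use the quadratic:
x = (−Ka + √(Ka² + 4·Ka·C₀))/2 = 1.92 × 10^-1 M
pH = −log[H+] = −log(1.92 × 10^-1) = 0.72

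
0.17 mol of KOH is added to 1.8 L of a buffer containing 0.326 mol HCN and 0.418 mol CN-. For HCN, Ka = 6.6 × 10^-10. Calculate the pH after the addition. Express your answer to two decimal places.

pH = 9.76

OH- converts HCN to CN-: HCN → 0.156 mol, CN- → 0.588 mol.
pKa = −log(6.6 × 10^-10) = 9.180
Henderson–Hasselbalch with mole ratio 0.588/0.156: pH = 9.180 + (+0.576)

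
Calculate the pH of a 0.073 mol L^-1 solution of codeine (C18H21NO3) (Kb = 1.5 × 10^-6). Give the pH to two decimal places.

pH = 10.52

C18H21NO3 + H2O ⇌ C18H22NO3+ + OH-
Let x = [OH-] at equilibrium. Kb = x²/(0.073 − x).
Since Kb ≪ C₀, x ≈ √(Kb·C₀) = 3.31 × 10^-4 M.
pOH = −log(3.31 × 10^-4) = 3.48; pH = 14.00 − 3.48 = 10.52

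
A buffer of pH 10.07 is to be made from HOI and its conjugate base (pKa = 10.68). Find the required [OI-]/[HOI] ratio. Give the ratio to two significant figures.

pH = pKa + log(r) ⇒ log(r) = 10.07 − 10.68 = -0.61
r = [OI-]/[HOI] = 10^(-0.61) = 0.245

ratio = 0.25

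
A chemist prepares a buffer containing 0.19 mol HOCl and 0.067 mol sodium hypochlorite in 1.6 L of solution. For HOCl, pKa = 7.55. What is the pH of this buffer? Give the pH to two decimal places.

pH = 7.10

Using pH = pKa + log([base]/[acid]) with [base]/[acid] = 0.067/0.19:
pH = 7.55 + (-0.453) = 7.10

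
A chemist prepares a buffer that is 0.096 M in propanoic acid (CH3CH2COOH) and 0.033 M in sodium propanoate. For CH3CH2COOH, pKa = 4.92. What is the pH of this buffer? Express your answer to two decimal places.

Henderson–Hasselbalch: pH = pKa + log([CH3CH2COO-]/[CH3CH2COOH]) = 4.92 + log(0.033/0.096)
pH = 4.92 + (-0.464) = 4.46

pH = 4.46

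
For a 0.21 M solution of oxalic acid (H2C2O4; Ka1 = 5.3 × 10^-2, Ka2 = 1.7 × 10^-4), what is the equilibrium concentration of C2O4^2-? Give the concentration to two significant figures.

1.7 × 10^-4 M

First ionization gives [H+] ≈ [HC2O4-] = 8.23 × 10^-2 M.
Second step: Ka2 = [H+][C2O4^2-]/[HC2O4-] ≈ [C2O4^2-] (since [H+] ≈ [HC2O4-]).
So [C2O4^2-] ≈ Ka2.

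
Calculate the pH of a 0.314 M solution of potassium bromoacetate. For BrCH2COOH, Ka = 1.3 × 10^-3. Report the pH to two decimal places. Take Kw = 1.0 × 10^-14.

pH = 8.19

BrCH2COO- is the conjugate base of the weak acid BrCH2COOH.
Kb = Kw/Ka = 1.0×10^-14 / 1.3 × 10^-3 = 7.69 × 10^-12
Kb = [OH-]²/(0.314 − [OH-]) = 7.69 × 10^-12
Assume [OH-] ≪ 0.314: [OH-] ≈ √(7.69 × 10^-12 × 0.314) = 1.55 × 10^-6 M
([OH-]/C₀ = 0.00049% < 5%, so the approximation holds.)
pOH = 5.81, so pH = 14.00 − pOH = 8.19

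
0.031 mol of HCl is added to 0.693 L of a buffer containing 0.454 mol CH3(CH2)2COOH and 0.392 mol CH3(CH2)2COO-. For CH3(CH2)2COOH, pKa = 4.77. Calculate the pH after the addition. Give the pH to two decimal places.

pH = 4.64

Added H+ converts CH3(CH2)2COO- to CH3(CH2)2COOH: CH3(CH2)2COOH → 0.485 mol, CH3(CH2)2COO- → 0.361 mol.
Henderson–Hasselbalch with mole ratio 0.361/0.485: pH = 4.77 + (-0.128)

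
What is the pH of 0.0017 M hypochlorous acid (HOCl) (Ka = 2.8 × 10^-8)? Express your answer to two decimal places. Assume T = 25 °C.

HOCl ⇌ OCl- + H+
Ka = x²/(0.0017 − x) = 2.8 × 10^-8
Neglecting x in the denominator: x = √(2.8 × 10^-8 × 0.0017) = 6.90 × 10^-6 M
Check: 0.41% ionized — well under 5%, approximation valid.
pH = −log[H+] = −log(6.90 × 10^-6) = 5.16

pH = 5.16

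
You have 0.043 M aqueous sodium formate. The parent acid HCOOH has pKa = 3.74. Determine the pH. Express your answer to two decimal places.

pH = 8.19

HCOO- is the conjugate base of the weak acid HCOOH.
Ka = 10^(−3.74) = 1.82 × 10^-4
Kb = Kw/Ka = 1.0×10^-14 / 1.82 × 10^-4 = 5.49 × 10^-11
Let x = [OH-] at equilibrium. Kb = x²/(0.043 − x).
Since Kb ≪ C₀, x ≈ √(Kb·C₀) = 1.54 × 10^-6 M.
Check: 0.0036% ionized — well under 5%, approximation valid.
pOH = −log(1.54 × 10^-6) = 5.81; pH = 14.00 − 5.81 = 8.19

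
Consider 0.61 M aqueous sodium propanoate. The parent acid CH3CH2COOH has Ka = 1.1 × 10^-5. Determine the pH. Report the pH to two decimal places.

pH = 9.37

CH3CH2COO- is the conjugate base of the weak acid CH3CH2COOH.
Kb = Kw/Ka = 1.0×10^-14 / 1.1 × 10^-5 = 9.09 × 10^-10
From the ICE table, Kb = [OH-]²/(0.61 − [OH-]) = 9.09 × 10^-10.
Since Kb ≪ C₀, [OH-] ≈ √(Kb·C₀) = 2.35 × 10^-5 M.
([OH-]/C₀ = 0.0039% < 5%, so the approximation holds.)
pOH = −log(2.35 × 10^-5) = 4.63; pH = 14.00 − 4.63 = 9.37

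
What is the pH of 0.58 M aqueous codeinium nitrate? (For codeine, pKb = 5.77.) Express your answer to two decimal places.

pH = 4.23

C18H22NO3+ is the conjugate acid of the weak base C18H21NO3.
Kb = 10^(−5.77) = 1.70 × 10^-6
Ka = Kw/Kb = 1.0×10^-14 / 1.70 × 10^-6 = 5.88 × 10^-9
From the ICE table, Ka = x²/(0.58 − x) = 5.88 × 10^-9.
Assume x ≪ 0.58: x ≈ √(5.88 × 10^-9 × 0.58) = 5.84 × 10^-5 M
pH = −log(5.84 × 10^-5) = 4.23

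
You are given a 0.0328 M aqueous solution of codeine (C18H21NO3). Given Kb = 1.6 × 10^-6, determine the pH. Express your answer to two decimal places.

C18H21NO3 + H2O ⇌ C18H22NO3+ + OH-
Kb = x²/(0.0328 − x) = 1.6 × 10^-6
Assume x ≪ 0.0328: x ≈ √(1.6 × 10^-6 × 0.0328) = 2.29 × 10^-4 M
(x/C₀ = 0.7% < 5%, so the approximation holds.)
pOH = −log(2.29 × 10^-4) = 3.64; pH = 14.00 − 3.64 = 10.36

pH = 10.36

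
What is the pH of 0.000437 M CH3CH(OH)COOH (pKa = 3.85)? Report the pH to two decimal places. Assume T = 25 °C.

CH3CH(OH)COOH ⇌ CH3CH(OH)COO- + H+
Ka = 10^(−3.85) = 1.41 × 10^-4
Ka = x²/(0.000437 − x) = 1.41 × 10^-4
Here C₀/Ka ≈ 3.1, so the small-x approximation fails. Use the quadratic:
x = [−0.000141 + √(0.000141² + 2.46e-07)]/2 = 1.88 × 10^-4 M
pH = −log(1.88 × 10^-4) = 3.73

pH = 3.73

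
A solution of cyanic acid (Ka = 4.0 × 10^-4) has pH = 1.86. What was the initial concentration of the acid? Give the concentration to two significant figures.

C₀ = 4.9 × 10^-1 M

[H+] = 10^(-1.86) = 1.38 × 10^-2 M = x
Ka = x²/(C₀ − x) ⇒ C₀ = x + x²/Ka
C₀ = 1.38 × 10^-2 + (1.38 × 10^-2)²/(4.0 × 10^-4) = 4.90 × 10^-1 M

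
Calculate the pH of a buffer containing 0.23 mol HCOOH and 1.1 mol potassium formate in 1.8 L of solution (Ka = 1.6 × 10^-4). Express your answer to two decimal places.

pH = 4.48

pKa = −log(1.6 × 10^-4) = 3.796
Henderson–Hasselbalch: pH = pKa + log([HCOO-]/[HCOOH]) = 3.796 + log(1.1/0.23)
pH = 3.796 + (+0.680) = 4.48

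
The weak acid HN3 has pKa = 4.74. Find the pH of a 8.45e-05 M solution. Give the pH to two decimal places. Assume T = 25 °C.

pH = 4.51

HN3 ⇌ N3- + H+
Ka = 10^(−4.74) = 1.82 × 10^-5
From the ICE table, Ka = [H+]²/(8.45e-05 − [H+]) = 1.82 × 10^-5.
Here C₀/Ka ≈ 4.64, so the small-[H+] approximation fails. Use the quadratic:
[H+] = [−1.82e-05 + √(1.82e-05² + 6.15e-09)]/2 = 3.12 × 10^-5 M
pH = −log[H+] = −log(3.12 × 10^-5) = 4.51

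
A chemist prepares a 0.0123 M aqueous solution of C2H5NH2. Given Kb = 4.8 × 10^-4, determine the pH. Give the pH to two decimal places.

C2H5NH2 + H2O ⇌ C2H5NH3+ + OH-
Kb = [OH-]²/(0.0123 − [OH-]) = 4.8 × 10^-4
Here C₀/Kb ≈ 25.6, so the small-[OH-] approximation fails. Use the quadratic:
[OH-] = [−0.00048 + √(0.00048² + 2.36e-05)]/2 = 2.20 × 10^-3 M
pOH = 2.66, so pH = 14.00 − pOH = 11.34

pH = 11.34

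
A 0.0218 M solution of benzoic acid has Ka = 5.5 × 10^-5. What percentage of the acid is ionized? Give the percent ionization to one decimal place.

C6H5COOH ⇌ C6H5COO- + H+; let x = [H+] at equilibrium.
Solve x² + 5.5e-05x − 1.2e-06 = 0 → x = 1.07 × 10^-3 M
% ionization = x/C₀ × 100% = 1.07 × 10^-3/0.0218 × 100% = 4.9%

4.9%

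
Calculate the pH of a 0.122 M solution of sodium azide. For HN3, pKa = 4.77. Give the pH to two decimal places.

pH = 8.93

N3- is the conjugate base of the weak acid HN3.
Ka = 10^(−4.77) = 1.70 × 10^-5
Kb = Kw/Ka = 1.0×10^-14 / 1.70 × 10^-5 = 5.88 × 10^-10
Let x = [OH-] at equilibrium. Kb = x²/(0.122 − x).
Neglecting x in the denominator: x = √(5.88 × 10^-10 × 0.122) = 8.47 × 10^-6 M
pOH = 5.07, so pH = 14.00 − pOH = 8.93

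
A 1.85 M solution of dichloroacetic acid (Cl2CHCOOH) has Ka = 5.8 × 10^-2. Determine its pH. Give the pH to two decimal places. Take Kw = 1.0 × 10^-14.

Cl2CHCOOH ⇌ Cl2CHCOO- + H+
From the ICE table, Ka = x²/(1.85 − x) = 5.8 × 10^-2.
x is not negligible relative to C₀; solve x² + 0.058·x − 0.107 = 0.
x = [−0.058 + √(0.058² + 0.429)]/2 = 3.00 × 10^-1 M
pH = −log(3.00 × 10^-1) = 0.52

pH = 0.52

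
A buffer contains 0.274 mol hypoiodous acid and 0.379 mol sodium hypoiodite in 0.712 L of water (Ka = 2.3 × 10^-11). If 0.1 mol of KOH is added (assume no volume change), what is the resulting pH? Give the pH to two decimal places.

OH- converts HOI to OI-: HOI → 0.174 mol, OI- → 0.479 mol.
pKa = −log(2.3 × 10^-11) = 10.638
pH = pKa + log(n_OI-/n_HOI) = 10.638 + log(0.479/0.174) = 10.638 + (+0.440)

pH = 11.08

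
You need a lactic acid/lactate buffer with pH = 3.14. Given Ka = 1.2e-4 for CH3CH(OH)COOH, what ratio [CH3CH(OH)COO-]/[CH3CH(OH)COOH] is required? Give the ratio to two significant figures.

ratio = 0.17

pKa = -log(1.2 × 10^-4) = 3.921
pH = pKa + log(r) ⇒ log(r) = 3.14 − 3.921 = -0.781
r = [CH3CH(OH)COO-]/[CH3CH(OH)COOH] = 10^(-0.781) = 0.166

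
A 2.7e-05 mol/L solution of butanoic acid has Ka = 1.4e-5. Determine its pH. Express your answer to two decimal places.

pH = 4.86

CH3(CH2)2COOH ⇌ CH3(CH2)2COO- + H+
Ka = [H+]²/(2.7e-05 − [H+]) = 1.4 × 10^-5
The 5% rule fails; solving [H+]² + Ka·[H+] − Ka·C₀ = 0 exactly:
[H+] = (−Ka + √(Ka² + 4·Ka·C₀))/2 = 1.37 × 10^-5 M
pH = −log[H+] = −log(1.37 × 10^-5) = 4.86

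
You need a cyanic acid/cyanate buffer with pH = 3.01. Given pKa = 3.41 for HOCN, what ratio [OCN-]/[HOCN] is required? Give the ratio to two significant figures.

ratio = 0.40

pH = pKa + log(r) ⇒ log(r) = 3.01 − 3.41 = -0.40
r = [OCN-]/[HOCN] = 10^(-0.40) = 0.398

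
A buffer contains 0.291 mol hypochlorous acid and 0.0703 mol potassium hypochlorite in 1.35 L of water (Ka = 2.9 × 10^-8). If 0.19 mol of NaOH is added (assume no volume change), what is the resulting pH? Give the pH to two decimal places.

pH = 7.95

After neutralization: n(HOCl) = 0.101 mol, n(OCl-) = 0.26 mol.
pKa = −log(2.9 × 10^-8) = 7.538
pH = pKa + log(n_OCl-/n_HOCl) = 7.538 + log(0.26/0.101) = 7.538 + (+0.411)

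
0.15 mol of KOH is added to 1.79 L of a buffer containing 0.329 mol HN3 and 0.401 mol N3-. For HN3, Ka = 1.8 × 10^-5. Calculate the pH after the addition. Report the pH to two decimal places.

After neutralization: n(HN3) = 0.179 mol, n(N3-) = 0.551 mol.
pKa = −log(1.8 × 10^-5) = 4.745
pH = pKa + log(n_N3-/n_HN3) = 4.745 + log(0.551/0.179) = 4.745 + (+0.488)

pH = 5.23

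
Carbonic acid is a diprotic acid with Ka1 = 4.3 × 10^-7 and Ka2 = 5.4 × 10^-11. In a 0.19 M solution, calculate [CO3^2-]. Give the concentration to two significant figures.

5.4 × 10^-11 M

First ionization gives [H+] ≈ [HCO3-] = 2.86 × 10^-4 M.
Second step: Ka2 = [H+][CO3^2-]/[HCO3-] ≈ [CO3^2-] (since [H+] ≈ [HCO3-]).
So [CO3^2-] ≈ Ka2.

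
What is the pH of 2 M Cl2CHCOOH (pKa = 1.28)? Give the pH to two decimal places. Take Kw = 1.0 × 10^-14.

Cl2CHCOOH ⇌ Cl2CHCOO- + H+
Ka = 10^(−1.28) = 5.25 × 10^-2
Let x = [H+] at equilibrium. Ka = x²/(2 − x).
x is not negligible relative to C₀; solve x² + 0.0525·x − 0.105 = 0.
x = (−Ka + √(Ka² + 4·Ka·C₀))/2 = 2.99 × 10^-1 M
pH = −log[H+] = −log(2.99 × 10^-1) = 0.52

pH = 0.52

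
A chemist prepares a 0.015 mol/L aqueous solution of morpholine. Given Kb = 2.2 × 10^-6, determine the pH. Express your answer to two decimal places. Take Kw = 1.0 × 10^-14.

pH = 10.26

C4H8ONH + H2O ⇌ C4H8ONH2+ + OH-
Kb = x²/(0.015 − x) = 2.2 × 10^-6
Since Kb ≪ C₀, x ≈ √(Kb·C₀) = 1.82 × 10^-4 M.
Check: 1.2% ionized — well under 5%, approximation valid.
pOH = −log(1.82 × 10^-4) = 3.74; pH = 14.00 − 3.74 = 10.26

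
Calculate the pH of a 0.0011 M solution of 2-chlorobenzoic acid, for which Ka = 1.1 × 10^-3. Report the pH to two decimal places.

ClC6H4COOH ⇌ ClC6H4COO- + H+
From the ICE table, Ka = [H+]²/(0.0011 − [H+]) = 1.1 × 10^-3.
[H+] is not negligible relative to C₀; solve [H+]² + 0.0011·[H+] − 1.21e-06 = 0.
[H+] = (−Ka + √(Ka² + 4·Ka·C₀))/2 = 6.80 × 10^-4 M
pH = −log[H+] = −log(6.80 × 10^-4) = 3.17

pH = 3.17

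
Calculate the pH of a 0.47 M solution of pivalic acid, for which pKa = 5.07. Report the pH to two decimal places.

(CH3)3CCOOH ⇌ (CH3)3CCOO- + H+
Ka = 10^(−5.07) = 8.51 × 10^-6
Let x = [H+] at equilibrium. Ka = x²/(0.47 − x).
Neglecting x in the denominator: x = √(8.51 × 10^-6 × 0.47) = 2.00 × 10^-3 M
Check: 0.43% ionized — well under 5%, approximation valid.
pH = −log[H+] = −log(2.00 × 10^-3) = 2.70

pH = 2.70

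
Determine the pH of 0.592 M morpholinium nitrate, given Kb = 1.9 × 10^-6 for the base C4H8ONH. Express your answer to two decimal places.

pH = 4.25

C4H8ONH2+ is the conjugate acid of the weak base C4H8ONH.
Ka = Kw/Kb = 1.0×10^-14 / 1.9 × 10^-6 = 5.26 × 10^-9
Ka = x²/(0.592 − x) = 5.26 × 10^-9
Assume x ≪ 0.592: x ≈ √(5.26 × 10^-9 × 0.592) = 5.58 × 10^-5 M
(x/C₀ = 0.0094% < 5%, so the approximation holds.)
pH = −log[H+] = −log(5.58 × 10^-5) = 4.25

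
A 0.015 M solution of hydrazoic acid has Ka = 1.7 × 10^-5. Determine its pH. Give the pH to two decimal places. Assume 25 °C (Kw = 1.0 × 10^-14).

HN3 ⇌ N3- + H+
From the ICE table, Ka = x²/(0.015 − x) = 1.7 × 10^-5.
Since Ka ≪ C₀, x ≈ √(Ka·C₀) = 5.05 × 10^-4 M.
pH = −log(5.05 × 10^-4) = 3.30

pH = 3.30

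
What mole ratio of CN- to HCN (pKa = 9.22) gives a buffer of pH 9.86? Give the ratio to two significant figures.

pH = pKa + log(r) ⇒ log(r) = 9.86 − 9.22 = +0.64
r = [CN-]/[HCN] = 10^(+0.64) = 4.37

ratio = 4.4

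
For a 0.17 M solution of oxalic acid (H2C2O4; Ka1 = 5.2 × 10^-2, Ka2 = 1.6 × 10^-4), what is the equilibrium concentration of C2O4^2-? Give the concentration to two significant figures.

First ionization gives [H+] ≈ [HC2O4-] = 7.15 × 10^-2 M.
Second step: Ka2 = [H+][C2O4^2-]/[HC2O4-] ≈ [C2O4^2-] (since [H+] ≈ [HC2O4-]).
So [C2O4^2-] ≈ Ka2.

1.6 × 10^-4 M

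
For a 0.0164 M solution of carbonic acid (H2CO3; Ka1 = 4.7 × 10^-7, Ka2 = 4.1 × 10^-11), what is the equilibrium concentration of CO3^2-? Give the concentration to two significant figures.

First ionization gives [H+] ≈ [HCO3-] = 8.78 × 10^-5 M.
Second step: Ka2 = [H+][CO3^2-]/[HCO3-] ≈ [CO3^2-] (since [H+] ≈ [HCO3-]).
So [CO3^2-] ≈ Ka2.

4.1 × 10^-11 M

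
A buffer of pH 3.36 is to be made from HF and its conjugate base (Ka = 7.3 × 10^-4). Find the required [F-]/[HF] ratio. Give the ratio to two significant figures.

ratio = 1.7

pKa = -log(7.3 × 10^-4) = 3.137
pH = pKa + log(r) ⇒ log(r) = 3.36 − 3.137 = +0.223
r = [F-]/[HF] = 10^(+0.223) = 1.67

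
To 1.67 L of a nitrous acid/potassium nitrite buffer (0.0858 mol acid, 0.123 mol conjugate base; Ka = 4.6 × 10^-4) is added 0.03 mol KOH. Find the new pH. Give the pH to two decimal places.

pH = 3.78

After neutralization: n(HNO2) = 0.0558 mol, n(NO2-) = 0.153 mol.
pKa = −log(4.6 × 10^-4) = 3.337
pH = pKa + log([A⁻]/[HA]) = 3.337 + log(0.153/0.0558) = 3.337 +0.438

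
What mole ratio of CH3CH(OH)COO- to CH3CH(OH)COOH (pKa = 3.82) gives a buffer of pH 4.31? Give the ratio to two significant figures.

ratio = 3.1

pH = pKa + log(r) ⇒ log(r) = 4.31 − 3.82 = +0.49
r = [CH3CH(OH)COO-]/[CH3CH(OH)COOH] = 10^(+0.49) = 3.09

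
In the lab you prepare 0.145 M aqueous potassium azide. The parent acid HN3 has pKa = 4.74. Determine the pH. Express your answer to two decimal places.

pH = 8.95

N3- is the conjugate base of the weak acid HN3.
Ka = 10^(−4.74) = 1.82 × 10^-5
Kb = Kw/Ka = 1.0×10^-14 / 1.82 × 10^-5 = 5.49 × 10^-10
Kb = [OH-]²/(0.145 − [OH-]) = 5.49 × 10^-10
Neglecting [OH-] in the denominator: [OH-] = √(5.49 × 10^-10 × 0.145) = 8.92 × 10^-6 M
Check: 0.0062% ionized — well under 5%, approximation valid.
pOH = −log(8.92 × 10^-6) = 5.05; pH = 14.00 − 5.05 = 8.95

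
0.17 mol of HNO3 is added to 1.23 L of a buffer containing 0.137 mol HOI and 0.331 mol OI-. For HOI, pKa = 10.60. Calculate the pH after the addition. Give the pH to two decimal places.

Added H+ converts OI- to HOI: HOI → 0.307 mol, OI- → 0.161 mol.
Henderson–Hasselbalch with mole ratio 0.161/0.307: pH = 10.60 + (-0.280)

pH = 10.32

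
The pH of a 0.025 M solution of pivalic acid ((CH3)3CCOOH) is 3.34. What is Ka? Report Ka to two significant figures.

[H+] = 10^(-3.34) = 4.57 × 10^-4 M
At equilibrium [HA] = 0.025 − 4.57 × 10^-4 = 2.45 × 10^-2 M
Ka = [H+][A-]/[HA] = (4.57 × 10^-4)² / 2.45 × 10^-2 = 8.5 × 10^-6

Ka = 8.5 × 10^-6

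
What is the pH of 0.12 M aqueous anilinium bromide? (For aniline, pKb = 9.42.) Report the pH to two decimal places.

C6H5NH3+ is the conjugate acid of the weak base C6H5NH2.
Kb = 10^(−9.42) = 3.80 × 10^-10
Ka = Kw/Kb = 1.0×10^-14 / 3.80 × 10^-10 = 2.63 × 10^-5
From the ICE table, Ka = [H+]²/(0.12 − [H+]) = 2.63 × 10^-5.
Since Ka ≪ C₀, [H+] ≈ √(Ka·C₀) = 1.78 × 10^-3 M.
Check: 1.5% ionized — well under 5%, approximation valid.
pH = −log(1.78 × 10^-3) = 2.75

pH = 2.75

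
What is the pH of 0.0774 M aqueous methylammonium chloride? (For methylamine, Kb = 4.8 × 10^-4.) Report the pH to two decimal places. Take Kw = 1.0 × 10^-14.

pH = 5.90

CH3NH3+ is the conjugate acid of the weak base CH3NH2.
Ka = Kw/Kb = 1.0×10^-14 / 4.8 × 10^-4 = 2.08 × 10^-11
Ka = [H+]²/(0.0774 − [H+]) = 2.08 × 10^-11
Neglecting [H+] in the denominator: [H+] = √(2.08 × 10^-11 × 0.0774) = 1.27 × 10^-6 M
pH = −log[H+] = −log(1.27 × 10^-6) = 5.90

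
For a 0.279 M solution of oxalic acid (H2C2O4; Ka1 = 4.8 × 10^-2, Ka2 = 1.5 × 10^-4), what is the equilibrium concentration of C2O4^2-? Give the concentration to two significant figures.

1.5 × 10^-4 M

First ionization gives [H+] ≈ [HC2O4-] = 9.42 × 10^-2 M.
Second step: Ka2 = [H+][C2O4^2-]/[HC2O4-] ≈ [C2O4^2-] (since [H+] ≈ [HC2O4-]).
So [C2O4^2-] ≈ Ka2.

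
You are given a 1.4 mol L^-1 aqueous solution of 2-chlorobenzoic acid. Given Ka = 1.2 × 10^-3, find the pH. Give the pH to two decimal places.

pH = 1.39

ClC6H4COOH ⇌ ClC6H4COO- + H+
Ka = [H+]²/(1.4 − [H+]) = 1.2 × 10^-3
Since Ka ≪ C₀, [H+] ≈ √(Ka·C₀) = 4.10 × 10^-2 M.
([H+]/C₀ = 2.9% < 5%, so the approximation holds.)
pH = −log[H+] = −log(4.10 × 10^-2) = 1.39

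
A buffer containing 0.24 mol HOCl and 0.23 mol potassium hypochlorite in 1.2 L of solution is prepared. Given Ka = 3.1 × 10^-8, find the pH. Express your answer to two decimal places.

pKa = −log(3.1 × 10^-8) = 7.509
Henderson–Hasselbalch: pH = pKa + log([OCl-]/[HOCl]) = 7.509 + log(0.23/0.24)
pH = 7.509 + (-0.018) = 7.49

pH = 7.49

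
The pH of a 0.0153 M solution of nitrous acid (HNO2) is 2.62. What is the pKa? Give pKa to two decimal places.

[H+] = 10^(-2.62) = 2.40 × 10^-3 M
At equilibrium [HA] = 0.0153 − 2.40 × 10^-3 = 1.29 × 10^-2 M
Ka = [H+][A-]/[HA] = (2.40 × 10^-3)² / 1.29 × 10^-2 = 4.47 × 10^-4
pKa = -log(4.47 × 10^-4) = 3.35

pKa = 3.35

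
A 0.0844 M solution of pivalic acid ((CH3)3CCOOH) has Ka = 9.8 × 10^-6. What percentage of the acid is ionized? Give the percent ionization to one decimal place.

1.1%

(CH3)3CCOOH ⇌ (CH3)3CCOO- + H+; let x = [H+] at equilibrium.
x ≈ √(Ka·C₀) = √(9.8 × 10^-6 × 0.0844) = 9.09 × 10^-4 M
% ionization = x/C₀ × 100% = 9.09 × 10^-4/0.0844 × 100% = 1.1%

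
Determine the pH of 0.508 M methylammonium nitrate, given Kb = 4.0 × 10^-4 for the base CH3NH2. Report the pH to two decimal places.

pH = 5.45

CH3NH3+ is the conjugate acid of the weak base CH3NH2.
Ka = Kw/Kb = 1.0×10^-14 / 4.0 × 10^-4 = 2.50 × 10^-11
Let x = [H+] at equilibrium. Ka = x²/(0.508 − x).
Assume x ≪ 0.508: x ≈ √(2.50 × 10^-11 × 0.508) = 3.56 × 10^-6 M
Check: 0.0007% ionized — well under 5%, approximation valid.
pH = −log[H+] = −log(3.56 × 10^-6) = 5.45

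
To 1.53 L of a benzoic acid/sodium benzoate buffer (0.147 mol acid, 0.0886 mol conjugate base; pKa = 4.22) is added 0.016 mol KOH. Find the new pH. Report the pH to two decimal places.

pH = 4.12

OH- converts C6H5COOH to C6H5COO-: C6H5COOH → 0.131 mol, C6H5COO- → 0.105 mol.
pH = pKa + log([A⁻]/[HA]) = 4.22 + log(0.105/0.131) = 4.22 -0.096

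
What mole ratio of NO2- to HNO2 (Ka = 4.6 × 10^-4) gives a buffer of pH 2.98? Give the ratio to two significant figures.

pKa = -log(4.6 × 10^-4) = 3.337
pH = pKa + log(r) ⇒ log(r) = 2.98 − 3.337 = -0.357
r = [NO2-]/[HNO2] = 10^(-0.357) = 0.44

ratio = 0.44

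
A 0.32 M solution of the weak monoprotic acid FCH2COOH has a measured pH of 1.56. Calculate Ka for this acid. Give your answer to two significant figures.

[H+] = 10^(-1.56) = 2.75 × 10^-2 M
At equilibrium [HA] = 0.32 − 2.75 × 10^-2 = 2.92 × 10^-1 M
Ka = [H+][A-]/[HA] = (2.75 × 10^-2)² / 2.92 × 10^-1 = 2.6 × 10^-3

Ka = 2.6 × 10^-3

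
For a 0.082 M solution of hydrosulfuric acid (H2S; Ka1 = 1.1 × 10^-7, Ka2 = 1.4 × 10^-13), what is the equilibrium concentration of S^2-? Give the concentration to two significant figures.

1.4 × 10^-13 M

First ionization gives [H+] ≈ [HS-] = 9.50 × 10^-5 M.
Second step: Ka2 = [H+][S^2-]/[HS-] ≈ [S^2-] (since [H+] ≈ [HS-]).
So [S^2-] ≈ Ka2.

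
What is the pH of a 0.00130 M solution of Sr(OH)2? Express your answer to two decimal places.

Sr(OH)2 is a strong base (each formula unit releases 2 OH-); [OH-] = 0.0026 M.
pOH = -log(0.0026) = 2.59
pH = 14.00 - 2.59 = 11.41

pH = 11.41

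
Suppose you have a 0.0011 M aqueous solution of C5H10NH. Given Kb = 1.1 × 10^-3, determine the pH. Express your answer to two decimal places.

pH = 10.83

C5H10NH + H2O ⇌ C5H10NH2+ + OH-
From the ICE table, Kb = x²/(0.0011 − x) = 1.1 × 10^-3.
Here C₀/Kb ≈ 1, so the small-x approximation fails. Use the quadratic:
x = [−0.0011 + √(0.0011² + 4.84e-06)]/2 = 6.80 × 10^-4 M
pOH = −log(6.80 × 10^-4) = 3.17; pH = 14.00 − 3.17 = 10.83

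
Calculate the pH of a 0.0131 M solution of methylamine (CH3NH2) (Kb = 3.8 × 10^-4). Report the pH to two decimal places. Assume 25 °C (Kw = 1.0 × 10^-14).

CH3NH2 + H2O ⇌ CH3NH3+ + OH-
Let x = [OH-] at equilibrium. Kb = x²/(0.0131 − x).
Here C₀/Kb ≈ 34.5, so the small-x approximation fails. Use the quadratic:
x = [−0.00038 + √(0.00038² + 1.99e-05)]/2 = 2.05 × 10^-3 M
pOH = 2.69, so pH = 14.00 − pOH = 11.31

pH = 11.31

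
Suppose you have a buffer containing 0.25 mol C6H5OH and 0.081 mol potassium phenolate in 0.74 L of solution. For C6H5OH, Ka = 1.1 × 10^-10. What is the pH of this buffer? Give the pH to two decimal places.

pKa = −log(1.1 × 10^-10) = 9.959
pH = pKa + log([A⁻]/[HA]) = 9.959 + log(0.081/0.25)
pH = 9.959 + (-0.489) = 9.47

pH = 9.47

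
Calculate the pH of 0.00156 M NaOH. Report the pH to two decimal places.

pH = 11.19

NaOH is a strong base; [OH-] = 0.00156 M.
pOH = -log(0.00156) = 2.81
pH = 14.00 - 2.81 = 11.19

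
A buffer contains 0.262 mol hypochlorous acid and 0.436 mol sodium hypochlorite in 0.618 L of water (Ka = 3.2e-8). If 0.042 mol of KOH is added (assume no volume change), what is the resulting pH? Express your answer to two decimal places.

After neutralization: n(HOCl) = 0.22 mol, n(OCl-) = 0.478 mol.
pKa = −log(3.2 × 10^-8) = 7.495
pH = pKa + log([A⁻]/[HA]) = 7.495 + log(0.478/0.22) = 7.495 +0.337

pH = 7.83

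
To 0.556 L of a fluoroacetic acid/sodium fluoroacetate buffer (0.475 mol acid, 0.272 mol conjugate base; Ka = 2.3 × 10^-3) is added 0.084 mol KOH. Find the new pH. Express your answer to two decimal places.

OH- converts FCH2COOH to FCH2COO-: FCH2COOH → 0.391 mol, FCH2COO- → 0.356 mol.
pKa = −log(2.3 × 10^-3) = 2.638
pH = pKa + log(n_FCH2COO-/n_FCH2COOH) = 2.638 + log(0.356/0.391) = 2.638 + (-0.041)

pH = 2.60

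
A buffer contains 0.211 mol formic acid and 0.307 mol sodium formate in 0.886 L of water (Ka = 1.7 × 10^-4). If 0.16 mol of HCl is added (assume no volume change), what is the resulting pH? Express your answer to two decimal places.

Added H+ converts HCOO- to HCOOH: HCOOH → 0.371 mol, HCOO- → 0.147 mol.
pKa = −log(1.7 × 10^-4) = 3.770
pH = pKa + log([A⁻]/[HA]) = 3.770 + log(0.147/0.371) = 3.770 -0.402

pH = 3.37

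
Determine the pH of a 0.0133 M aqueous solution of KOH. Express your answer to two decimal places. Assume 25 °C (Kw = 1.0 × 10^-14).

pH = 12.12

KOH is a strong base; [OH-] = 0.0133 M.
pOH = -log(0.0133) = 1.88
pH = 14.00 - 1.88 = 12.12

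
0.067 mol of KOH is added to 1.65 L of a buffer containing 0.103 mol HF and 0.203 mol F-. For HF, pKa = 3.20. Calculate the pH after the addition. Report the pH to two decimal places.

After neutralization: n(HF) = 0.036 mol, n(F-) = 0.27 mol.
pH = pKa + log([A⁻]/[HA]) = 3.20 + log(0.27/0.036) = 3.20 +0.875

pH = 4.08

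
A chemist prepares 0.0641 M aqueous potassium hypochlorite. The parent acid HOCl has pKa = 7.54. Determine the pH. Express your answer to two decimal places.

OCl- is the conjugate base of the weak acid HOCl.
Ka = 10^(−7.54) = 2.88 × 10^-8
Kb = Kw/Ka = 1.0×10^-14 / 2.88 × 10^-8 = 3.47 × 10^-7
Let x = [OH-] at equilibrium. Kb = x²/(0.0641 − x).
Assume x ≪ 0.0641: x ≈ √(3.47 × 10^-7 × 0.0641) = 1.49 × 10^-4 M
pOH = 3.83, so pH = 14.00 − pOH = 10.17

pH = 10.17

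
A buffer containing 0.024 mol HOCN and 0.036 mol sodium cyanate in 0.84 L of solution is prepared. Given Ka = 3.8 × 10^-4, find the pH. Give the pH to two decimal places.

pH = 3.60

pKa = −log(3.8 × 10^-4) = 3.420
pH = pKa + log([A⁻]/[HA]) = 3.420 + log(0.036/0.024)
pH = 3.420 + (+0.176) = 3.60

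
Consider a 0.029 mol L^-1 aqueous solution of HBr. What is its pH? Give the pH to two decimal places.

HBr is a strong acid and dissociates completely, so [H+] = 0.029 M.
pH = -log(0.029) = 1.54

pH = 1.54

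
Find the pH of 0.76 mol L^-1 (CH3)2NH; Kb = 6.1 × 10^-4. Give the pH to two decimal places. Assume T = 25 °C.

pH = 12.33

(CH3)2NH + H2O ⇌ (CH3)2NH2+ + OH-
From the ICE table, Kb = x²/(0.76 − x) = 6.1 × 10^-4.
Assume x ≪ 0.76: x ≈ √(6.1 × 10^-4 × 0.76) = 2.15 × 10^-2 M
pOH = 1.67, so pH = 14.00 − pOH = 12.33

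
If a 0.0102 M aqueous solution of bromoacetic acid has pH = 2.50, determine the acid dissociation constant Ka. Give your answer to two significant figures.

[H+] = 10^(-2.50) = 3.16 × 10^-3 M
At equilibrium [HA] = 0.0102 − 3.16 × 10^-3 = 7.04 × 10^-3 M
Ka = [H+][A-]/[HA] = (3.16 × 10^-3)² / 7.04 × 10^-3 = 1.4 × 10^-3

Ka = 1.4 × 10^-3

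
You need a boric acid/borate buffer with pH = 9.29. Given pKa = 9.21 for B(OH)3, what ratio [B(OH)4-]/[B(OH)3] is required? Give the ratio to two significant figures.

pH = pKa + log(r) ⇒ log(r) = 9.29 − 9.21 = +0.08
r = [B(OH)4-]/[B(OH)3] = 10^(+0.08) = 1.2

ratio = 1.2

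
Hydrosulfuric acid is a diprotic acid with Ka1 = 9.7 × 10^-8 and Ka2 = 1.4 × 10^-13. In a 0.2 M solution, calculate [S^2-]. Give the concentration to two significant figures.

1.4 × 10^-13 M

First ionization gives [H+] ≈ [HS-] = 1.39 × 10^-4 M.
Second step: Ka2 = [H+][S^2-]/[HS-] ≈ [S^2-] (since [H+] ≈ [HS-]).
So [S^2-] ≈ Ka2.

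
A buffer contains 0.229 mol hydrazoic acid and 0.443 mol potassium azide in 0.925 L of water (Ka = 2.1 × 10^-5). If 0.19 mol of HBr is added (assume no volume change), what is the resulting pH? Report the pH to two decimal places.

pH = 4.46

After neutralization: n(HN3) = 0.419 mol, n(N3-) = 0.253 mol.
pKa = −log(2.1 × 10^-5) = 4.678
Henderson–Hasselbalch with mole ratio 0.253/0.419: pH = 4.678 + (-0.219)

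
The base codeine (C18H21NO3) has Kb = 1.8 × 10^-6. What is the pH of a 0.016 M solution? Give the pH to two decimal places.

C18H21NO3 + H2O ⇌ C18H22NO3+ + OH-
From the ICE table, Kb = x²/(0.016 − x) = 1.8 × 10^-6.
Neglecting x in the denominator: x = √(1.8 × 10^-6 × 0.016) = 1.70 × 10^-4 M
Check: 1.1% ionized — well under 5%, approximation valid.
pOH = −log(1.70 × 10^-4) = 3.77; pH = 14.00 − 3.77 = 10.23

pH = 10.23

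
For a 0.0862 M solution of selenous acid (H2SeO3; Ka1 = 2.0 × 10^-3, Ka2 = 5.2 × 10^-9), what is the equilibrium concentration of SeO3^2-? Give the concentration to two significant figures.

First ionization gives [H+] ≈ [HSeO3-] = 1.22 × 10^-2 M.
Second step: Ka2 = [H+][SeO3^2-]/[HSeO3-] ≈ [SeO3^2-] (since [H+] ≈ [HSeO3-]).
So [SeO3^2-] ≈ Ka2.

5.2 × 10^-9 M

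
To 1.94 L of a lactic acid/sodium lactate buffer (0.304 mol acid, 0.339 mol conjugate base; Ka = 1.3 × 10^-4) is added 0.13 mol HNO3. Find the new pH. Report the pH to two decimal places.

After neutralization: n(CH3CH(OH)COOH) = 0.434 mol, n(CH3CH(OH)COO-) = 0.209 mol.
pKa = −log(1.3 × 10^-4) = 3.886
pH = pKa + log([A⁻]/[HA]) = 3.886 + log(0.209/0.434) = 3.886 -0.317

pH = 3.57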